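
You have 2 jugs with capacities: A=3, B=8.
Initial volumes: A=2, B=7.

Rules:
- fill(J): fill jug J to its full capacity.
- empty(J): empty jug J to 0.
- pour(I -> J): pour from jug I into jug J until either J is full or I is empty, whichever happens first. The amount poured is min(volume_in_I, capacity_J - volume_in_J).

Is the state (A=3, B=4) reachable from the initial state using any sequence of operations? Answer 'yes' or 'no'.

Answer: yes

Derivation:
BFS from (A=2, B=7):
  1. empty(A) -> (A=0 B=7)
  2. pour(B -> A) -> (A=3 B=4)
Target reached → yes.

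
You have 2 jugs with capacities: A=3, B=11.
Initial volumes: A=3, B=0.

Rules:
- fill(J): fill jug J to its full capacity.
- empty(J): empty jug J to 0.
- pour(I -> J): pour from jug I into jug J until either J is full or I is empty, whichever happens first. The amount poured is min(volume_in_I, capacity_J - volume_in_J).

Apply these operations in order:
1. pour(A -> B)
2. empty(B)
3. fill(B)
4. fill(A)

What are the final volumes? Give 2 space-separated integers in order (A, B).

Answer: 3 11

Derivation:
Step 1: pour(A -> B) -> (A=0 B=3)
Step 2: empty(B) -> (A=0 B=0)
Step 3: fill(B) -> (A=0 B=11)
Step 4: fill(A) -> (A=3 B=11)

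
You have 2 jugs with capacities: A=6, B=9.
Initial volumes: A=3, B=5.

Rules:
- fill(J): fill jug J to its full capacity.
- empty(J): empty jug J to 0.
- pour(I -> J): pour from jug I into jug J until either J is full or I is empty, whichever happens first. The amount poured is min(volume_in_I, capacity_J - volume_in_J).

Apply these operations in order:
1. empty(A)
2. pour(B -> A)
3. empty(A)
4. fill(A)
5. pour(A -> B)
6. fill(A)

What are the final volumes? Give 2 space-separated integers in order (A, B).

Answer: 6 6

Derivation:
Step 1: empty(A) -> (A=0 B=5)
Step 2: pour(B -> A) -> (A=5 B=0)
Step 3: empty(A) -> (A=0 B=0)
Step 4: fill(A) -> (A=6 B=0)
Step 5: pour(A -> B) -> (A=0 B=6)
Step 6: fill(A) -> (A=6 B=6)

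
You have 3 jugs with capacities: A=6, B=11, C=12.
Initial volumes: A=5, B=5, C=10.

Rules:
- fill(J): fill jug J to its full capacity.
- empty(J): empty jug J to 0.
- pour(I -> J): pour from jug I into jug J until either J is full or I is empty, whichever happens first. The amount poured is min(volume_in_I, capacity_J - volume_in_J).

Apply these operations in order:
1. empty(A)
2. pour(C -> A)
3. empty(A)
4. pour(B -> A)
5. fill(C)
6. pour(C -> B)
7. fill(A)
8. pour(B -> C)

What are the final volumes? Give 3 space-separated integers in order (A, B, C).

Answer: 6 0 12

Derivation:
Step 1: empty(A) -> (A=0 B=5 C=10)
Step 2: pour(C -> A) -> (A=6 B=5 C=4)
Step 3: empty(A) -> (A=0 B=5 C=4)
Step 4: pour(B -> A) -> (A=5 B=0 C=4)
Step 5: fill(C) -> (A=5 B=0 C=12)
Step 6: pour(C -> B) -> (A=5 B=11 C=1)
Step 7: fill(A) -> (A=6 B=11 C=1)
Step 8: pour(B -> C) -> (A=6 B=0 C=12)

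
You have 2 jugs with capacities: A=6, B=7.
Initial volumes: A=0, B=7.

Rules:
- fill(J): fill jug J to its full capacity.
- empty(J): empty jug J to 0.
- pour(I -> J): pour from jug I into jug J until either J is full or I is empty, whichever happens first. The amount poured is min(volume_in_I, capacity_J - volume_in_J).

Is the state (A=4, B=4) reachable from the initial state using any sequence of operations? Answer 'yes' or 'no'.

BFS explored all 26 reachable states.
Reachable set includes: (0,0), (0,1), (0,2), (0,3), (0,4), (0,5), (0,6), (0,7), (1,0), (1,7), (2,0), (2,7) ...
Target (A=4, B=4) not in reachable set → no.

Answer: no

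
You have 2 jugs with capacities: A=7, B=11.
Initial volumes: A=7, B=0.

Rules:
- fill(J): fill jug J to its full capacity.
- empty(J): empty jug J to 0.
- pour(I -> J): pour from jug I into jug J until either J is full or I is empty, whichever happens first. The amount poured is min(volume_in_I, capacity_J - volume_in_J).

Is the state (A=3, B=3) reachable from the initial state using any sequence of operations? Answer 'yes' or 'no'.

BFS explored all 36 reachable states.
Reachable set includes: (0,0), (0,1), (0,2), (0,3), (0,4), (0,5), (0,6), (0,7), (0,8), (0,9), (0,10), (0,11) ...
Target (A=3, B=3) not in reachable set → no.

Answer: no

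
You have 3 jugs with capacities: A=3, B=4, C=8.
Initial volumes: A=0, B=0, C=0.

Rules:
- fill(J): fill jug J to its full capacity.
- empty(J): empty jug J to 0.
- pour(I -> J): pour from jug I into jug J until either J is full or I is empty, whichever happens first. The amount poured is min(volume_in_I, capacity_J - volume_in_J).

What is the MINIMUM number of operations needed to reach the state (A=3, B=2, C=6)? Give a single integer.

BFS from (A=0, B=0, C=0). One shortest path:
  1. fill(A) -> (A=3 B=0 C=0)
  2. fill(B) -> (A=3 B=4 C=0)
  3. pour(A -> C) -> (A=0 B=4 C=3)
  4. pour(B -> A) -> (A=3 B=1 C=3)
  5. pour(A -> C) -> (A=0 B=1 C=6)
  6. pour(B -> A) -> (A=1 B=0 C=6)
  7. fill(B) -> (A=1 B=4 C=6)
  8. pour(B -> A) -> (A=3 B=2 C=6)
Reached target in 8 moves.

Answer: 8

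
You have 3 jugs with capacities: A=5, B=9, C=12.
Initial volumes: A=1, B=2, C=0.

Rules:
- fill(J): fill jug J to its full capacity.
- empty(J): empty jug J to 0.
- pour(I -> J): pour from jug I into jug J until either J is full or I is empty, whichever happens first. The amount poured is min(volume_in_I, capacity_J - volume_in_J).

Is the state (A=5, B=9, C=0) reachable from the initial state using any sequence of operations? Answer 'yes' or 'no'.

BFS from (A=1, B=2, C=0):
  1. fill(A) -> (A=5 B=2 C=0)
  2. fill(B) -> (A=5 B=9 C=0)
Target reached → yes.

Answer: yes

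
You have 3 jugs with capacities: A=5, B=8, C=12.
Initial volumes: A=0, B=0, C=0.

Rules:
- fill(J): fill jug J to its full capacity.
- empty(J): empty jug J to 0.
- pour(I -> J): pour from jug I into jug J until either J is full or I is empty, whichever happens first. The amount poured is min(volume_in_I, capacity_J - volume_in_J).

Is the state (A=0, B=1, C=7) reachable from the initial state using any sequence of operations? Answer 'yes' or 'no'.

BFS from (A=0, B=0, C=0):
  1. fill(A) -> (A=5 B=0 C=0)
  2. fill(B) -> (A=5 B=8 C=0)
  3. pour(A -> C) -> (A=0 B=8 C=5)
  4. pour(B -> C) -> (A=0 B=1 C=12)
  5. pour(C -> A) -> (A=5 B=1 C=7)
  6. empty(A) -> (A=0 B=1 C=7)
Target reached → yes.

Answer: yes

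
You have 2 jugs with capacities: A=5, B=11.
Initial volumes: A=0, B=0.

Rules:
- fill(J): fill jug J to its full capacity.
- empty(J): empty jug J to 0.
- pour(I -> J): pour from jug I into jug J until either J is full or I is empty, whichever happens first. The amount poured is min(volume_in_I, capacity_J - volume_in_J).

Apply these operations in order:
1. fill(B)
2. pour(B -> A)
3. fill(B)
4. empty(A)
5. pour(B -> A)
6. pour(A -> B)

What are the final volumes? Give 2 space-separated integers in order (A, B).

Answer: 0 11

Derivation:
Step 1: fill(B) -> (A=0 B=11)
Step 2: pour(B -> A) -> (A=5 B=6)
Step 3: fill(B) -> (A=5 B=11)
Step 4: empty(A) -> (A=0 B=11)
Step 5: pour(B -> A) -> (A=5 B=6)
Step 6: pour(A -> B) -> (A=0 B=11)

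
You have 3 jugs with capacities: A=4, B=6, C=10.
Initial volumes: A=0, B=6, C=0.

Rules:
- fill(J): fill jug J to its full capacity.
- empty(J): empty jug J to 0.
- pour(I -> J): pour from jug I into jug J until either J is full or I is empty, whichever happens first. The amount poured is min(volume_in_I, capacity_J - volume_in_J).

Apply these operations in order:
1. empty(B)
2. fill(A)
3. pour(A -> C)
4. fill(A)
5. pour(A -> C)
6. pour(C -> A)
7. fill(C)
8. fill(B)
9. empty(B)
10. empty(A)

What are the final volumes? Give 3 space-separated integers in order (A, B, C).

Answer: 0 0 10

Derivation:
Step 1: empty(B) -> (A=0 B=0 C=0)
Step 2: fill(A) -> (A=4 B=0 C=0)
Step 3: pour(A -> C) -> (A=0 B=0 C=4)
Step 4: fill(A) -> (A=4 B=0 C=4)
Step 5: pour(A -> C) -> (A=0 B=0 C=8)
Step 6: pour(C -> A) -> (A=4 B=0 C=4)
Step 7: fill(C) -> (A=4 B=0 C=10)
Step 8: fill(B) -> (A=4 B=6 C=10)
Step 9: empty(B) -> (A=4 B=0 C=10)
Step 10: empty(A) -> (A=0 B=0 C=10)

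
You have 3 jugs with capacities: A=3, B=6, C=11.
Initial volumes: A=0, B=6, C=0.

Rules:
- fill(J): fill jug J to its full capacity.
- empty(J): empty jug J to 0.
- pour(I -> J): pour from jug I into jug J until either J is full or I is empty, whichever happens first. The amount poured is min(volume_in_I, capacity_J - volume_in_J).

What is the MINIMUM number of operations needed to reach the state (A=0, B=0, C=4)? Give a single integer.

BFS from (A=0, B=6, C=0). One shortest path:
  1. fill(A) -> (A=3 B=6 C=0)
  2. pour(A -> C) -> (A=0 B=6 C=3)
  3. pour(B -> C) -> (A=0 B=0 C=9)
  4. fill(B) -> (A=0 B=6 C=9)
  5. pour(B -> C) -> (A=0 B=4 C=11)
  6. empty(C) -> (A=0 B=4 C=0)
  7. pour(B -> C) -> (A=0 B=0 C=4)
Reached target in 7 moves.

Answer: 7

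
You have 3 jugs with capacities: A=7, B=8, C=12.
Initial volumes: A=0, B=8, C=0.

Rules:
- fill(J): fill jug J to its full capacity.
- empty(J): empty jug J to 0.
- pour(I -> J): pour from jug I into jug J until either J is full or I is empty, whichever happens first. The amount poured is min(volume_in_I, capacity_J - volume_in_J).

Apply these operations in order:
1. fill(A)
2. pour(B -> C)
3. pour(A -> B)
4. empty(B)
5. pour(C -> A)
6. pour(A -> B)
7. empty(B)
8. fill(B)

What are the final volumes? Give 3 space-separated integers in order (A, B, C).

Answer: 0 8 1

Derivation:
Step 1: fill(A) -> (A=7 B=8 C=0)
Step 2: pour(B -> C) -> (A=7 B=0 C=8)
Step 3: pour(A -> B) -> (A=0 B=7 C=8)
Step 4: empty(B) -> (A=0 B=0 C=8)
Step 5: pour(C -> A) -> (A=7 B=0 C=1)
Step 6: pour(A -> B) -> (A=0 B=7 C=1)
Step 7: empty(B) -> (A=0 B=0 C=1)
Step 8: fill(B) -> (A=0 B=8 C=1)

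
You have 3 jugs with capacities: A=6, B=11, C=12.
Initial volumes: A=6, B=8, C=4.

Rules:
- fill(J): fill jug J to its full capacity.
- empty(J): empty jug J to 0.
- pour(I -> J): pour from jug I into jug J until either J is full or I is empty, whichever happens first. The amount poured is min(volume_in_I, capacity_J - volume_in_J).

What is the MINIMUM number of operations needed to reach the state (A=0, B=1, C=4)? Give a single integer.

BFS from (A=6, B=8, C=4). One shortest path:
  1. empty(B) -> (A=6 B=0 C=4)
  2. pour(A -> B) -> (A=0 B=6 C=4)
  3. fill(A) -> (A=6 B=6 C=4)
  4. pour(A -> B) -> (A=1 B=11 C=4)
  5. empty(B) -> (A=1 B=0 C=4)
  6. pour(A -> B) -> (A=0 B=1 C=4)
Reached target in 6 moves.

Answer: 6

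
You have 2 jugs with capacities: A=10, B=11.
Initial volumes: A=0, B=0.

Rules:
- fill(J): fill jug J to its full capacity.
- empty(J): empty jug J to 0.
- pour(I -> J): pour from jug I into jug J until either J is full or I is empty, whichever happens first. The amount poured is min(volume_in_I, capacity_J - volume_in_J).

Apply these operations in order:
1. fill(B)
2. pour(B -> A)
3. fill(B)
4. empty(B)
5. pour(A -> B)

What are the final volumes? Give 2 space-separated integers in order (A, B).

Step 1: fill(B) -> (A=0 B=11)
Step 2: pour(B -> A) -> (A=10 B=1)
Step 3: fill(B) -> (A=10 B=11)
Step 4: empty(B) -> (A=10 B=0)
Step 5: pour(A -> B) -> (A=0 B=10)

Answer: 0 10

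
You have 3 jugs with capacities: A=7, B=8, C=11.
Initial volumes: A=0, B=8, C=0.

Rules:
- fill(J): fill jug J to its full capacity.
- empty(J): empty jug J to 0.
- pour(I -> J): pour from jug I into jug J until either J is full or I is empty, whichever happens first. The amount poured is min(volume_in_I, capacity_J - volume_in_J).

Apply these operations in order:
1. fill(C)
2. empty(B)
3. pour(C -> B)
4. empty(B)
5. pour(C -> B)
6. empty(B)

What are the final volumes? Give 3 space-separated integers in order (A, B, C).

Step 1: fill(C) -> (A=0 B=8 C=11)
Step 2: empty(B) -> (A=0 B=0 C=11)
Step 3: pour(C -> B) -> (A=0 B=8 C=3)
Step 4: empty(B) -> (A=0 B=0 C=3)
Step 5: pour(C -> B) -> (A=0 B=3 C=0)
Step 6: empty(B) -> (A=0 B=0 C=0)

Answer: 0 0 0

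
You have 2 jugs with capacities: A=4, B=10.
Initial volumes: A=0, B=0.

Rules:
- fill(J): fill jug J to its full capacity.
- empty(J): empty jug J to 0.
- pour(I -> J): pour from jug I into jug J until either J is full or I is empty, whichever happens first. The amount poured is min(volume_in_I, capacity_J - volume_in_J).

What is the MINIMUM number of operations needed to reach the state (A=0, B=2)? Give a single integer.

Answer: 5

Derivation:
BFS from (A=0, B=0). One shortest path:
  1. fill(B) -> (A=0 B=10)
  2. pour(B -> A) -> (A=4 B=6)
  3. empty(A) -> (A=0 B=6)
  4. pour(B -> A) -> (A=4 B=2)
  5. empty(A) -> (A=0 B=2)
Reached target in 5 moves.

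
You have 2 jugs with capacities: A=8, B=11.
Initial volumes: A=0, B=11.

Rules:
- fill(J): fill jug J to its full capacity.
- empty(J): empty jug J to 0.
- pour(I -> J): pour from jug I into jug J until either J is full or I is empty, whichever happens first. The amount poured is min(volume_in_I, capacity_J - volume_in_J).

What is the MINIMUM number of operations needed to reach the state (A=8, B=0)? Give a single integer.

BFS from (A=0, B=11). One shortest path:
  1. fill(A) -> (A=8 B=11)
  2. empty(B) -> (A=8 B=0)
Reached target in 2 moves.

Answer: 2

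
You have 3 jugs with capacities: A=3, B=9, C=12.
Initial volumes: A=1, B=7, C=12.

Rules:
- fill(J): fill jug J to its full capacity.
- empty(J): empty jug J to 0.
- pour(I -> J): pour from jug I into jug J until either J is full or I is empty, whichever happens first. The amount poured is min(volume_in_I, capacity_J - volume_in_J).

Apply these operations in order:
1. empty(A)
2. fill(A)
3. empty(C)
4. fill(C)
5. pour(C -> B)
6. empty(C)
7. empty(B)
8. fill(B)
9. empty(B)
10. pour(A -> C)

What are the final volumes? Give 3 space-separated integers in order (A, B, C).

Step 1: empty(A) -> (A=0 B=7 C=12)
Step 2: fill(A) -> (A=3 B=7 C=12)
Step 3: empty(C) -> (A=3 B=7 C=0)
Step 4: fill(C) -> (A=3 B=7 C=12)
Step 5: pour(C -> B) -> (A=3 B=9 C=10)
Step 6: empty(C) -> (A=3 B=9 C=0)
Step 7: empty(B) -> (A=3 B=0 C=0)
Step 8: fill(B) -> (A=3 B=9 C=0)
Step 9: empty(B) -> (A=3 B=0 C=0)
Step 10: pour(A -> C) -> (A=0 B=0 C=3)

Answer: 0 0 3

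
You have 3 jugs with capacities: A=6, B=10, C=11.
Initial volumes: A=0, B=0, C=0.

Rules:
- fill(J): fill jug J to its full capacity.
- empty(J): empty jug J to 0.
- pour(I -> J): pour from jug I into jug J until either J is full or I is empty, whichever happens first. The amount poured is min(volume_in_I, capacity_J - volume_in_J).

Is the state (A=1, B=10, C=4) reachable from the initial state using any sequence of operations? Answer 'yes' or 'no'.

BFS from (A=0, B=0, C=0):
  1. fill(C) -> (A=0 B=0 C=11)
  2. pour(C -> B) -> (A=0 B=10 C=1)
  3. pour(B -> A) -> (A=6 B=4 C=1)
  4. empty(A) -> (A=0 B=4 C=1)
  5. pour(C -> A) -> (A=1 B=4 C=0)
  6. pour(B -> C) -> (A=1 B=0 C=4)
  7. fill(B) -> (A=1 B=10 C=4)
Target reached → yes.

Answer: yes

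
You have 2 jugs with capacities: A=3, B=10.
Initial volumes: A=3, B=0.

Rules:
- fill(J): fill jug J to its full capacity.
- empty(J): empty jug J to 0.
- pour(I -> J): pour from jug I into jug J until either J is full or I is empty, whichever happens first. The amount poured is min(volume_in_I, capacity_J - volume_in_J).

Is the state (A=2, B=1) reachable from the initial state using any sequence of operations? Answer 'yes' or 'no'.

Answer: no

Derivation:
BFS explored all 26 reachable states.
Reachable set includes: (0,0), (0,1), (0,2), (0,3), (0,4), (0,5), (0,6), (0,7), (0,8), (0,9), (0,10), (1,0) ...
Target (A=2, B=1) not in reachable set → no.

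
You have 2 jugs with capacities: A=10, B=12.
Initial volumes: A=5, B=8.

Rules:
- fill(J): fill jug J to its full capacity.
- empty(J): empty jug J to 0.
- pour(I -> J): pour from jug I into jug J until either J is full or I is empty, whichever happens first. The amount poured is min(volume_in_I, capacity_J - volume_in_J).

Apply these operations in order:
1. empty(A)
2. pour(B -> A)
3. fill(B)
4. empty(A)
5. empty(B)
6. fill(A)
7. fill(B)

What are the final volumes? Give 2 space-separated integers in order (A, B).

Answer: 10 12

Derivation:
Step 1: empty(A) -> (A=0 B=8)
Step 2: pour(B -> A) -> (A=8 B=0)
Step 3: fill(B) -> (A=8 B=12)
Step 4: empty(A) -> (A=0 B=12)
Step 5: empty(B) -> (A=0 B=0)
Step 6: fill(A) -> (A=10 B=0)
Step 7: fill(B) -> (A=10 B=12)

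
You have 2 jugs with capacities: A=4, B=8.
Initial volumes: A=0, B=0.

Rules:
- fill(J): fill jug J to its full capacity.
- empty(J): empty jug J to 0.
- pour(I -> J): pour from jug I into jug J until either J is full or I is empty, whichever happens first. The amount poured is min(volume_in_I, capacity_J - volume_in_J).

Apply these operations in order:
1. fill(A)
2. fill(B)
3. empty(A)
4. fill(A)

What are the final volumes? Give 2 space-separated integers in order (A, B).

Step 1: fill(A) -> (A=4 B=0)
Step 2: fill(B) -> (A=4 B=8)
Step 3: empty(A) -> (A=0 B=8)
Step 4: fill(A) -> (A=4 B=8)

Answer: 4 8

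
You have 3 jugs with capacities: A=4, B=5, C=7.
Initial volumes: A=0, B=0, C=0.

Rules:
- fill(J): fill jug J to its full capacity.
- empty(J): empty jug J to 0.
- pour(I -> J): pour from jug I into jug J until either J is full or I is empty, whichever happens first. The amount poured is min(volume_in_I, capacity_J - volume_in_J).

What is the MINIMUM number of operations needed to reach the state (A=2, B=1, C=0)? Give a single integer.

Answer: 5

Derivation:
BFS from (A=0, B=0, C=0). One shortest path:
  1. fill(C) -> (A=0 B=0 C=7)
  2. pour(C -> B) -> (A=0 B=5 C=2)
  3. pour(B -> A) -> (A=4 B=1 C=2)
  4. empty(A) -> (A=0 B=1 C=2)
  5. pour(C -> A) -> (A=2 B=1 C=0)
Reached target in 5 moves.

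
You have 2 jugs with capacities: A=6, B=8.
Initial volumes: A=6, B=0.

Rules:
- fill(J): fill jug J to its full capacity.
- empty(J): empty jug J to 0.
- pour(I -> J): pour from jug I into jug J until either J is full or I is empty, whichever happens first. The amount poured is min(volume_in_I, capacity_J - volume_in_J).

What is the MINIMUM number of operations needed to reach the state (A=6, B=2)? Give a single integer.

Answer: 3

Derivation:
BFS from (A=6, B=0). One shortest path:
  1. empty(A) -> (A=0 B=0)
  2. fill(B) -> (A=0 B=8)
  3. pour(B -> A) -> (A=6 B=2)
Reached target in 3 moves.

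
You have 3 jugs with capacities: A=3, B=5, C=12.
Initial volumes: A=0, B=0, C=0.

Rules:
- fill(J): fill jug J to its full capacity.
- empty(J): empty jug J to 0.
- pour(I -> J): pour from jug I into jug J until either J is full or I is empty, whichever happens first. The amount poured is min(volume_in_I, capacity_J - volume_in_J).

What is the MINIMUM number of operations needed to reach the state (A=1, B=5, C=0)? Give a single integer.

BFS from (A=0, B=0, C=0). One shortest path:
  1. fill(A) -> (A=3 B=0 C=0)
  2. pour(A -> B) -> (A=0 B=3 C=0)
  3. fill(A) -> (A=3 B=3 C=0)
  4. pour(A -> B) -> (A=1 B=5 C=0)
Reached target in 4 moves.

Answer: 4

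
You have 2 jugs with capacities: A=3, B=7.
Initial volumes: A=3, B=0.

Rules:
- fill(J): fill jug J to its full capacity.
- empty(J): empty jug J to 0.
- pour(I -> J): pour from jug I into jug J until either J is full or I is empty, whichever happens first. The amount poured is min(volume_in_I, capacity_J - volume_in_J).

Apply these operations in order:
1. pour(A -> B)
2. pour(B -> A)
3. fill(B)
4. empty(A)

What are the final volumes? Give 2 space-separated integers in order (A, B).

Answer: 0 7

Derivation:
Step 1: pour(A -> B) -> (A=0 B=3)
Step 2: pour(B -> A) -> (A=3 B=0)
Step 3: fill(B) -> (A=3 B=7)
Step 4: empty(A) -> (A=0 B=7)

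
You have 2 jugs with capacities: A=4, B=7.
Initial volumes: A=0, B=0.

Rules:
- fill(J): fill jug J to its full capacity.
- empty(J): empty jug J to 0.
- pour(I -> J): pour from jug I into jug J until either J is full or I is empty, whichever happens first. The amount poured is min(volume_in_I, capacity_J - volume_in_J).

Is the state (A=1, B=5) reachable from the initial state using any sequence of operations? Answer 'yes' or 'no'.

BFS explored all 22 reachable states.
Reachable set includes: (0,0), (0,1), (0,2), (0,3), (0,4), (0,5), (0,6), (0,7), (1,0), (1,7), (2,0), (2,7) ...
Target (A=1, B=5) not in reachable set → no.

Answer: no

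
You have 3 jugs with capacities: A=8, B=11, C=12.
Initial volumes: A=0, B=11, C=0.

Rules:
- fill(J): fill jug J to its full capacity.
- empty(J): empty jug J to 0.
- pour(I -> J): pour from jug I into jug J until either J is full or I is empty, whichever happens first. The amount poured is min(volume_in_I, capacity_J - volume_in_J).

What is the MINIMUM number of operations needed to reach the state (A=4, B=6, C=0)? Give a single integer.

Answer: 7

Derivation:
BFS from (A=0, B=11, C=0). One shortest path:
  1. pour(B -> A) -> (A=8 B=3 C=0)
  2. pour(A -> C) -> (A=0 B=3 C=8)
  3. pour(B -> A) -> (A=3 B=0 C=8)
  4. fill(B) -> (A=3 B=11 C=8)
  5. pour(B -> A) -> (A=8 B=6 C=8)
  6. pour(A -> C) -> (A=4 B=6 C=12)
  7. empty(C) -> (A=4 B=6 C=0)
Reached target in 7 moves.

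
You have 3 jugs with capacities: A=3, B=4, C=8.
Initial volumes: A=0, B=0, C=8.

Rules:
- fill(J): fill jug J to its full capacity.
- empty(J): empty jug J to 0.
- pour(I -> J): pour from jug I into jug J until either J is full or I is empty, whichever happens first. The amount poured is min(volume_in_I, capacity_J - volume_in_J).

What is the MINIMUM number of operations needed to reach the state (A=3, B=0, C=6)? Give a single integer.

BFS from (A=0, B=0, C=8). One shortest path:
  1. fill(B) -> (A=0 B=4 C=8)
  2. pour(B -> A) -> (A=3 B=1 C=8)
  3. empty(A) -> (A=0 B=1 C=8)
  4. pour(B -> A) -> (A=1 B=0 C=8)
  5. pour(C -> A) -> (A=3 B=0 C=6)
Reached target in 5 moves.

Answer: 5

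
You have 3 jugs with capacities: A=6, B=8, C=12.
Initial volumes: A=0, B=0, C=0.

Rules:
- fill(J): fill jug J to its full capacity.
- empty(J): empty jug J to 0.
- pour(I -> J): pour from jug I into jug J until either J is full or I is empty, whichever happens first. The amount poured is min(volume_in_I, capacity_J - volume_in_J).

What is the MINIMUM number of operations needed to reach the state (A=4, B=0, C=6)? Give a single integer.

BFS from (A=0, B=0, C=0). One shortest path:
  1. fill(A) -> (A=6 B=0 C=0)
  2. fill(C) -> (A=6 B=0 C=12)
  3. pour(A -> B) -> (A=0 B=6 C=12)
  4. pour(C -> A) -> (A=6 B=6 C=6)
  5. pour(A -> B) -> (A=4 B=8 C=6)
  6. empty(B) -> (A=4 B=0 C=6)
Reached target in 6 moves.

Answer: 6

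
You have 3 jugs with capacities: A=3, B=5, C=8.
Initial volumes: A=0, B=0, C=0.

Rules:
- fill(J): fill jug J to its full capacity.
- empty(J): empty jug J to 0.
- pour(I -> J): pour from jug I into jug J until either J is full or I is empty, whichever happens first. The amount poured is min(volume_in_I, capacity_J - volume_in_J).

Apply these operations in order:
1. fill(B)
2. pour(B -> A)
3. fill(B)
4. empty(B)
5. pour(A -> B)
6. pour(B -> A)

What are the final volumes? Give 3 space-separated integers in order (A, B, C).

Answer: 3 0 0

Derivation:
Step 1: fill(B) -> (A=0 B=5 C=0)
Step 2: pour(B -> A) -> (A=3 B=2 C=0)
Step 3: fill(B) -> (A=3 B=5 C=0)
Step 4: empty(B) -> (A=3 B=0 C=0)
Step 5: pour(A -> B) -> (A=0 B=3 C=0)
Step 6: pour(B -> A) -> (A=3 B=0 C=0)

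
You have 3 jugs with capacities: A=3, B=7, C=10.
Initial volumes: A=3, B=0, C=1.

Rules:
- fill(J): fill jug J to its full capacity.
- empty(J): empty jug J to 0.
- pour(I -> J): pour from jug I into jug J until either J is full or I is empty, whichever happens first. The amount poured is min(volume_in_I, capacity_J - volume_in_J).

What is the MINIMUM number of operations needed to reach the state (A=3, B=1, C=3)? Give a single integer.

BFS from (A=3, B=0, C=1). One shortest path:
  1. pour(C -> B) -> (A=3 B=1 C=0)
  2. pour(A -> C) -> (A=0 B=1 C=3)
  3. fill(A) -> (A=3 B=1 C=3)
Reached target in 3 moves.

Answer: 3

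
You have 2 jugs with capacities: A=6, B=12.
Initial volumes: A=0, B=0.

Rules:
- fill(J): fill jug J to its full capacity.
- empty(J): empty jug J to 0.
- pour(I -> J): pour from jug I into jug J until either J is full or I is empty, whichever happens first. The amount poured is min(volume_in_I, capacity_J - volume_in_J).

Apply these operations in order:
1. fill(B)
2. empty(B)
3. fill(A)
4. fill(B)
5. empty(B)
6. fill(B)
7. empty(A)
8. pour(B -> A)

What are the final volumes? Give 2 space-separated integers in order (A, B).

Answer: 6 6

Derivation:
Step 1: fill(B) -> (A=0 B=12)
Step 2: empty(B) -> (A=0 B=0)
Step 3: fill(A) -> (A=6 B=0)
Step 4: fill(B) -> (A=6 B=12)
Step 5: empty(B) -> (A=6 B=0)
Step 6: fill(B) -> (A=6 B=12)
Step 7: empty(A) -> (A=0 B=12)
Step 8: pour(B -> A) -> (A=6 B=6)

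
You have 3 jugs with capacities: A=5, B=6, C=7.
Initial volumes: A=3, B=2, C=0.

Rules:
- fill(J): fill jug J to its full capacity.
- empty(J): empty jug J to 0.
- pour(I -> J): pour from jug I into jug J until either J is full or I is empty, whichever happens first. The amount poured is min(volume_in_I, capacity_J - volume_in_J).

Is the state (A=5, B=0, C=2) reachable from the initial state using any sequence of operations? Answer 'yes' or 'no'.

Answer: yes

Derivation:
BFS from (A=3, B=2, C=0):
  1. fill(A) -> (A=5 B=2 C=0)
  2. pour(B -> C) -> (A=5 B=0 C=2)
Target reached → yes.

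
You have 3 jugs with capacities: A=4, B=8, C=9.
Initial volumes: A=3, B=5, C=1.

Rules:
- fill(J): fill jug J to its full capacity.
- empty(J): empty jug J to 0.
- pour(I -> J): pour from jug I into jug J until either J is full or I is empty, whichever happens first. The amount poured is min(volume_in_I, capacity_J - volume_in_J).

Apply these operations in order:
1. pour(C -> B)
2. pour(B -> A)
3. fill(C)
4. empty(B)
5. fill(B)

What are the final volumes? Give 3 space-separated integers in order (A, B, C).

Step 1: pour(C -> B) -> (A=3 B=6 C=0)
Step 2: pour(B -> A) -> (A=4 B=5 C=0)
Step 3: fill(C) -> (A=4 B=5 C=9)
Step 4: empty(B) -> (A=4 B=0 C=9)
Step 5: fill(B) -> (A=4 B=8 C=9)

Answer: 4 8 9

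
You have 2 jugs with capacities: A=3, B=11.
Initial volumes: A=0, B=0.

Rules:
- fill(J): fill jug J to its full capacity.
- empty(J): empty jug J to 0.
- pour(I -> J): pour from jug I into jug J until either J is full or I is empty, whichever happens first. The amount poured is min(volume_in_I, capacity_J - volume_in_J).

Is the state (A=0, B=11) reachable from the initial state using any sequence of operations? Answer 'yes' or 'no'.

Answer: yes

Derivation:
BFS from (A=0, B=0):
  1. fill(B) -> (A=0 B=11)
Target reached → yes.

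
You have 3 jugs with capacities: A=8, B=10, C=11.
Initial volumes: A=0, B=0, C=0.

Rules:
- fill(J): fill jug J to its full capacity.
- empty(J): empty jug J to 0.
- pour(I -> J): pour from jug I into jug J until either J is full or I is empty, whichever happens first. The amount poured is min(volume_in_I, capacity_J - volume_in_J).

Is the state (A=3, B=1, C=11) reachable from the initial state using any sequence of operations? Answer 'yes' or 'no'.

Answer: yes

Derivation:
BFS from (A=0, B=0, C=0):
  1. fill(C) -> (A=0 B=0 C=11)
  2. pour(C -> A) -> (A=8 B=0 C=3)
  3. empty(A) -> (A=0 B=0 C=3)
  4. pour(C -> A) -> (A=3 B=0 C=0)
  5. fill(C) -> (A=3 B=0 C=11)
  6. pour(C -> B) -> (A=3 B=10 C=1)
  7. empty(B) -> (A=3 B=0 C=1)
  8. pour(C -> B) -> (A=3 B=1 C=0)
  9. fill(C) -> (A=3 B=1 C=11)
Target reached → yes.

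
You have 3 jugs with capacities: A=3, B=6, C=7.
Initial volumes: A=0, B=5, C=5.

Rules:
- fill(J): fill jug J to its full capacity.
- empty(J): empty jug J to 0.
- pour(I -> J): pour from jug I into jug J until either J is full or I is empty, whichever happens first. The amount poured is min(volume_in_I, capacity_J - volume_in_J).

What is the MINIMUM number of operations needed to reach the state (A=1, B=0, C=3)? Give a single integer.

BFS from (A=0, B=5, C=5). One shortest path:
  1. pour(B -> A) -> (A=3 B=2 C=5)
  2. pour(A -> C) -> (A=1 B=2 C=7)
  3. pour(C -> B) -> (A=1 B=6 C=3)
  4. empty(B) -> (A=1 B=0 C=3)
Reached target in 4 moves.

Answer: 4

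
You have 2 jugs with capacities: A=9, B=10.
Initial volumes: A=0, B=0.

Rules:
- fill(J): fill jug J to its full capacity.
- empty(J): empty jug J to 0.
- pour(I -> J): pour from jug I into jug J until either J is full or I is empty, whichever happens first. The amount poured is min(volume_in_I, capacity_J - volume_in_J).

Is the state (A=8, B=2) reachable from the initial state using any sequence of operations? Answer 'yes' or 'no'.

BFS explored all 38 reachable states.
Reachable set includes: (0,0), (0,1), (0,2), (0,3), (0,4), (0,5), (0,6), (0,7), (0,8), (0,9), (0,10), (1,0) ...
Target (A=8, B=2) not in reachable set → no.

Answer: no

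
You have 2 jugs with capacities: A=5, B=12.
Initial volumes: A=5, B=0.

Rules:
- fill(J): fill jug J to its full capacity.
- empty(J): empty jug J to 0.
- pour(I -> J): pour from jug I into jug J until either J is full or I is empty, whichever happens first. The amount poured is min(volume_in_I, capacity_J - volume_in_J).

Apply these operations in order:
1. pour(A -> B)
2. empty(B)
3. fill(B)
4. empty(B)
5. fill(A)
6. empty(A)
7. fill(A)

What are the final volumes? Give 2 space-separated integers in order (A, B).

Answer: 5 0

Derivation:
Step 1: pour(A -> B) -> (A=0 B=5)
Step 2: empty(B) -> (A=0 B=0)
Step 3: fill(B) -> (A=0 B=12)
Step 4: empty(B) -> (A=0 B=0)
Step 5: fill(A) -> (A=5 B=0)
Step 6: empty(A) -> (A=0 B=0)
Step 7: fill(A) -> (A=5 B=0)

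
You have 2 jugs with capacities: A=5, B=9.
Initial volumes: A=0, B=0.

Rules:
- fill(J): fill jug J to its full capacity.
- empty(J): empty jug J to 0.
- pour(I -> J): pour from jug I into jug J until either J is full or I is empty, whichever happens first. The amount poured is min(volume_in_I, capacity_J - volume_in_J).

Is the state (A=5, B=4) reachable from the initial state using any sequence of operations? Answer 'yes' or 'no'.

BFS from (A=0, B=0):
  1. fill(B) -> (A=0 B=9)
  2. pour(B -> A) -> (A=5 B=4)
Target reached → yes.

Answer: yes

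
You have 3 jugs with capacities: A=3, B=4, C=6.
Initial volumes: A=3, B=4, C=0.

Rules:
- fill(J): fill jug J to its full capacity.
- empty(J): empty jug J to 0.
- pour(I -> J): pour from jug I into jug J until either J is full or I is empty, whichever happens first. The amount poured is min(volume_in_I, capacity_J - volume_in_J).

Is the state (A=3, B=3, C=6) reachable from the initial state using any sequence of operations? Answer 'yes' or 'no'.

Answer: yes

Derivation:
BFS from (A=3, B=4, C=0):
  1. empty(B) -> (A=3 B=0 C=0)
  2. fill(C) -> (A=3 B=0 C=6)
  3. pour(A -> B) -> (A=0 B=3 C=6)
  4. fill(A) -> (A=3 B=3 C=6)
Target reached → yes.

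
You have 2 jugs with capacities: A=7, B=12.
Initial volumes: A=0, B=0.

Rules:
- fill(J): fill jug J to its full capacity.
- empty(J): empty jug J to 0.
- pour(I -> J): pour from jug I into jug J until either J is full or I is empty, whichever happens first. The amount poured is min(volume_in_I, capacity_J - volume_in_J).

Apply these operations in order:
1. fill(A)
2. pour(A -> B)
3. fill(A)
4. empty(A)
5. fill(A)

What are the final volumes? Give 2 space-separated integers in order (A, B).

Step 1: fill(A) -> (A=7 B=0)
Step 2: pour(A -> B) -> (A=0 B=7)
Step 3: fill(A) -> (A=7 B=7)
Step 4: empty(A) -> (A=0 B=7)
Step 5: fill(A) -> (A=7 B=7)

Answer: 7 7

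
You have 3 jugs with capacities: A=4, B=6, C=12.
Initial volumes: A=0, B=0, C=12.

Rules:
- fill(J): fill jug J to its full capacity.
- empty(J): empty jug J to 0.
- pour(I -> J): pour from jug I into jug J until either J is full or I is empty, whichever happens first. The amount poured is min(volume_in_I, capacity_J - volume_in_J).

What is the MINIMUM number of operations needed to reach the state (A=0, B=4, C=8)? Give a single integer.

Answer: 2

Derivation:
BFS from (A=0, B=0, C=12). One shortest path:
  1. pour(C -> A) -> (A=4 B=0 C=8)
  2. pour(A -> B) -> (A=0 B=4 C=8)
Reached target in 2 moves.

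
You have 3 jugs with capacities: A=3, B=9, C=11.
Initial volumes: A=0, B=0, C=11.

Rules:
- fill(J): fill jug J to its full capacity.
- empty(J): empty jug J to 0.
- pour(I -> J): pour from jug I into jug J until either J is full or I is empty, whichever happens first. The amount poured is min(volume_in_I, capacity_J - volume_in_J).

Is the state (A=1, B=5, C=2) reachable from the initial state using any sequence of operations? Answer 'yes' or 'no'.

BFS explored all 320 reachable states.
Reachable set includes: (0,0,0), (0,0,1), (0,0,2), (0,0,3), (0,0,4), (0,0,5), (0,0,6), (0,0,7), (0,0,8), (0,0,9), (0,0,10), (0,0,11) ...
Target (A=1, B=5, C=2) not in reachable set → no.

Answer: no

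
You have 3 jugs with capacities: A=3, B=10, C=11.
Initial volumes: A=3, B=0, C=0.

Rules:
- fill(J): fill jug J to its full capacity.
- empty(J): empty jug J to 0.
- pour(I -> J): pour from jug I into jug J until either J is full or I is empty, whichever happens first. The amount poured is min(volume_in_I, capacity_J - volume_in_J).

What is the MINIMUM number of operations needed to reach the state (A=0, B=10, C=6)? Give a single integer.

Answer: 4

Derivation:
BFS from (A=3, B=0, C=0). One shortest path:
  1. fill(B) -> (A=3 B=10 C=0)
  2. pour(A -> C) -> (A=0 B=10 C=3)
  3. fill(A) -> (A=3 B=10 C=3)
  4. pour(A -> C) -> (A=0 B=10 C=6)
Reached target in 4 moves.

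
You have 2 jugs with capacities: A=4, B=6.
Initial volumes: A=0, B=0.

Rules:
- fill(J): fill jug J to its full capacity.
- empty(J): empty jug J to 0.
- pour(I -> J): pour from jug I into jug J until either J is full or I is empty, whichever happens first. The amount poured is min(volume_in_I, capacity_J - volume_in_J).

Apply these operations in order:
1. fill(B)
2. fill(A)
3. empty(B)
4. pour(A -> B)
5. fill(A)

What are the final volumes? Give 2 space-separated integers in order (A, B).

Step 1: fill(B) -> (A=0 B=6)
Step 2: fill(A) -> (A=4 B=6)
Step 3: empty(B) -> (A=4 B=0)
Step 4: pour(A -> B) -> (A=0 B=4)
Step 5: fill(A) -> (A=4 B=4)

Answer: 4 4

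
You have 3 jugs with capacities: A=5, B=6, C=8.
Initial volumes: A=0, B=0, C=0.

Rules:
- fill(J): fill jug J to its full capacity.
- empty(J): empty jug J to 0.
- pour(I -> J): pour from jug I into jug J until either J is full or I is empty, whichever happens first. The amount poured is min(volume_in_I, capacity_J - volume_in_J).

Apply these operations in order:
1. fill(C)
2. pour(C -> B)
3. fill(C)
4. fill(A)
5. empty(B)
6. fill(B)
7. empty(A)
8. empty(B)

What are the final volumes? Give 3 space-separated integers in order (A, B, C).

Step 1: fill(C) -> (A=0 B=0 C=8)
Step 2: pour(C -> B) -> (A=0 B=6 C=2)
Step 3: fill(C) -> (A=0 B=6 C=8)
Step 4: fill(A) -> (A=5 B=6 C=8)
Step 5: empty(B) -> (A=5 B=0 C=8)
Step 6: fill(B) -> (A=5 B=6 C=8)
Step 7: empty(A) -> (A=0 B=6 C=8)
Step 8: empty(B) -> (A=0 B=0 C=8)

Answer: 0 0 8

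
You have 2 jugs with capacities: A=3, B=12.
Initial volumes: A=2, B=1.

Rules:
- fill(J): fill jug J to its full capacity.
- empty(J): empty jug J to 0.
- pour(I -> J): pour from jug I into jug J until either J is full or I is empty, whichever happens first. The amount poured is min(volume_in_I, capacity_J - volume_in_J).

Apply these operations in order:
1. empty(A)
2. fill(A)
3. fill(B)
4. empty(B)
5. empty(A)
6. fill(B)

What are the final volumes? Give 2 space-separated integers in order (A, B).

Answer: 0 12

Derivation:
Step 1: empty(A) -> (A=0 B=1)
Step 2: fill(A) -> (A=3 B=1)
Step 3: fill(B) -> (A=3 B=12)
Step 4: empty(B) -> (A=3 B=0)
Step 5: empty(A) -> (A=0 B=0)
Step 6: fill(B) -> (A=0 B=12)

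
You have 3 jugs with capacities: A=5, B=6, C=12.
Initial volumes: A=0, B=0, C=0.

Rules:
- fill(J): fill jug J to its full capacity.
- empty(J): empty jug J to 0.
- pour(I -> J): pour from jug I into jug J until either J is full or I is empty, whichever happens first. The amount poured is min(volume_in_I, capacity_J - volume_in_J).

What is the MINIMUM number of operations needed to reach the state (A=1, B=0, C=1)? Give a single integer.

Answer: 7

Derivation:
BFS from (A=0, B=0, C=0). One shortest path:
  1. fill(C) -> (A=0 B=0 C=12)
  2. pour(C -> A) -> (A=5 B=0 C=7)
  3. empty(A) -> (A=0 B=0 C=7)
  4. pour(C -> B) -> (A=0 B=6 C=1)
  5. pour(B -> A) -> (A=5 B=1 C=1)
  6. empty(A) -> (A=0 B=1 C=1)
  7. pour(B -> A) -> (A=1 B=0 C=1)
Reached target in 7 moves.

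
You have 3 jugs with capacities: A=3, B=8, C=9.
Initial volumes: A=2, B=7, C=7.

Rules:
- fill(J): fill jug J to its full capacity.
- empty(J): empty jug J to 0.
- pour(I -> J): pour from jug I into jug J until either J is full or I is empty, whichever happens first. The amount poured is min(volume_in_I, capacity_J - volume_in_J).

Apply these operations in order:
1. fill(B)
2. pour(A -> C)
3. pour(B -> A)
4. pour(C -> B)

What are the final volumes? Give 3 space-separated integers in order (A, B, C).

Step 1: fill(B) -> (A=2 B=8 C=7)
Step 2: pour(A -> C) -> (A=0 B=8 C=9)
Step 3: pour(B -> A) -> (A=3 B=5 C=9)
Step 4: pour(C -> B) -> (A=3 B=8 C=6)

Answer: 3 8 6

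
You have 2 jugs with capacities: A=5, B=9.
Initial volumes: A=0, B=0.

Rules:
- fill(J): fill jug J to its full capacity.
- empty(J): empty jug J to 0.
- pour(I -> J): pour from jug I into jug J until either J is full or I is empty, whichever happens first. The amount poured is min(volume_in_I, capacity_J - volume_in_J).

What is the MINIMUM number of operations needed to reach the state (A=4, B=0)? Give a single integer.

BFS from (A=0, B=0). One shortest path:
  1. fill(B) -> (A=0 B=9)
  2. pour(B -> A) -> (A=5 B=4)
  3. empty(A) -> (A=0 B=4)
  4. pour(B -> A) -> (A=4 B=0)
Reached target in 4 moves.

Answer: 4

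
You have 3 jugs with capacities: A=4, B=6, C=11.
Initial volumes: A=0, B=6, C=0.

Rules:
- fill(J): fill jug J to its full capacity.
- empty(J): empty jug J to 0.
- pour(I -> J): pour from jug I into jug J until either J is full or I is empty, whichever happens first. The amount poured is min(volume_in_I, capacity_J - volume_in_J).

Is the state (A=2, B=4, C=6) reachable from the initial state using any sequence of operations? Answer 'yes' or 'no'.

BFS explored all 270 reachable states.
Reachable set includes: (0,0,0), (0,0,1), (0,0,2), (0,0,3), (0,0,4), (0,0,5), (0,0,6), (0,0,7), (0,0,8), (0,0,9), (0,0,10), (0,0,11) ...
Target (A=2, B=4, C=6) not in reachable set → no.

Answer: no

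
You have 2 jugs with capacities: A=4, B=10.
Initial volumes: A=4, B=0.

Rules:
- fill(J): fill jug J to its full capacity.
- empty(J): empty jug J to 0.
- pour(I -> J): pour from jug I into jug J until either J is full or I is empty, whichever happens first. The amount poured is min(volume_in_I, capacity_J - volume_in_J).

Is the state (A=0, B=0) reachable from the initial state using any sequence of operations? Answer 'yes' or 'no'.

BFS from (A=4, B=0):
  1. empty(A) -> (A=0 B=0)
Target reached → yes.

Answer: yes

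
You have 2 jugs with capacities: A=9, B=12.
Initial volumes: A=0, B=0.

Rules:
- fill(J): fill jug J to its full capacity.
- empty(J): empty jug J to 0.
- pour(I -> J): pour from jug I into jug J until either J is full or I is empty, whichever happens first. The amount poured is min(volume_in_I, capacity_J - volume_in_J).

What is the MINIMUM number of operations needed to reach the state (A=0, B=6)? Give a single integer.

Answer: 6

Derivation:
BFS from (A=0, B=0). One shortest path:
  1. fill(A) -> (A=9 B=0)
  2. pour(A -> B) -> (A=0 B=9)
  3. fill(A) -> (A=9 B=9)
  4. pour(A -> B) -> (A=6 B=12)
  5. empty(B) -> (A=6 B=0)
  6. pour(A -> B) -> (A=0 B=6)
Reached target in 6 moves.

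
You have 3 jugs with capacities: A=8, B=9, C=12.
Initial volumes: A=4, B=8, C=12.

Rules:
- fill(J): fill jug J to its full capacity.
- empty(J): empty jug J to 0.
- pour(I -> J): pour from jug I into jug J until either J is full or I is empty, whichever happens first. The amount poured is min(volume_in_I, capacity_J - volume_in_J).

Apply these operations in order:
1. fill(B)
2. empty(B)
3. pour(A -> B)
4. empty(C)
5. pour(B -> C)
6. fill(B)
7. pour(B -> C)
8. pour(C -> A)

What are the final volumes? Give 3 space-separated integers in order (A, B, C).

Step 1: fill(B) -> (A=4 B=9 C=12)
Step 2: empty(B) -> (A=4 B=0 C=12)
Step 3: pour(A -> B) -> (A=0 B=4 C=12)
Step 4: empty(C) -> (A=0 B=4 C=0)
Step 5: pour(B -> C) -> (A=0 B=0 C=4)
Step 6: fill(B) -> (A=0 B=9 C=4)
Step 7: pour(B -> C) -> (A=0 B=1 C=12)
Step 8: pour(C -> A) -> (A=8 B=1 C=4)

Answer: 8 1 4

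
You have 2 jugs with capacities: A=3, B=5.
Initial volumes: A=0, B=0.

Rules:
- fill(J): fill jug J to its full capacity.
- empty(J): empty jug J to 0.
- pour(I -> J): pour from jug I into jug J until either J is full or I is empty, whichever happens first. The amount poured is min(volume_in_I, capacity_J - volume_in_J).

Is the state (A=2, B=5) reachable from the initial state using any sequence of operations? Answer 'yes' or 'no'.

BFS from (A=0, B=0):
  1. fill(B) -> (A=0 B=5)
  2. pour(B -> A) -> (A=3 B=2)
  3. empty(A) -> (A=0 B=2)
  4. pour(B -> A) -> (A=2 B=0)
  5. fill(B) -> (A=2 B=5)
Target reached → yes.

Answer: yes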